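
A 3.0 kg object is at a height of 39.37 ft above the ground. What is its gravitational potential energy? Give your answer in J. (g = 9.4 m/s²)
PE = mgh = 3 kg × 9.4 m/s² × 12 m = 338.4 J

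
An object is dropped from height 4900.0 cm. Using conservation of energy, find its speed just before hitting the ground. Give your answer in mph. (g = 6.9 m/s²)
mgh = ½mv² → v = √(2gh) = √(2×6.9×49) = 26 m/s = 58.17 mph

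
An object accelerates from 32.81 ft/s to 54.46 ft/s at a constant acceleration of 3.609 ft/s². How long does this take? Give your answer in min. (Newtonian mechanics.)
t = (v - v₀)/a (with unit conversion) = 0.09998 min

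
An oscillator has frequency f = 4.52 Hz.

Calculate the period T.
T = 1/f = 1/4.52 = 0.2212 s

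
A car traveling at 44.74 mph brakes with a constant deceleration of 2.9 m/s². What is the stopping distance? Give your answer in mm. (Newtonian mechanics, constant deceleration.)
d = v₀² / (2a) (with unit conversion) = 68970.0 mm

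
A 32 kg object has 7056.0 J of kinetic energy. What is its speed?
KE = ½mv² → v = √(2KE/m) = √(2×7056.0/32) = 21.0 m/s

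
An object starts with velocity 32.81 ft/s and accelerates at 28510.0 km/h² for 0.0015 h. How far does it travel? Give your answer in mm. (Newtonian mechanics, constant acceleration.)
d = v₀t + ½at² (with unit conversion) = 86080.0 mm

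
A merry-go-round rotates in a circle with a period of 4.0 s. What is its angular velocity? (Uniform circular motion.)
ω = 2π/T = 2π/4.0 = 1.5708 rad/s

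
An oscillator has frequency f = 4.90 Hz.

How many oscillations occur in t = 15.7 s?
n = f×t = 4.9×15.7 = 76.93 oscillations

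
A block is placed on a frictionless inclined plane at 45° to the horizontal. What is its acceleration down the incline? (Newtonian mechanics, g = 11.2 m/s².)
a = g sin(θ) = 11.2 × sin(45°) = 11.2 × 0.7071 = 7.92 m/s²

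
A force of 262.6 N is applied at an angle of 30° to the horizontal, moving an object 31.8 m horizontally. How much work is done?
W = Fd cosθ = 262.6×31.8×cos(30°) = 7231.9 J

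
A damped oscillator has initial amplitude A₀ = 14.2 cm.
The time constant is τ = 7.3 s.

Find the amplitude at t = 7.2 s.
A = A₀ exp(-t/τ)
A = A₀ exp(−t/τ) = 14.2×exp(−7.2/7.3) = 5.296 cm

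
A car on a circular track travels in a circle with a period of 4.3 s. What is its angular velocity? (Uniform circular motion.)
ω = 2π/T = 2π/4.3 = 1.4612 rad/s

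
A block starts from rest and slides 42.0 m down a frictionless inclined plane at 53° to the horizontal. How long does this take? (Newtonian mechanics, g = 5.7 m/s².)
a = g sin(θ) = 5.7 × sin(53°) = 4.55 m/s²
t = √(2d/a) = √(2 × 42.0 / 4.55) = 4.3 s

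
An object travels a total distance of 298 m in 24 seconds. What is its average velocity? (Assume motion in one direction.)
v_avg = Δd / Δt = 298 / 24 = 12.42 m/s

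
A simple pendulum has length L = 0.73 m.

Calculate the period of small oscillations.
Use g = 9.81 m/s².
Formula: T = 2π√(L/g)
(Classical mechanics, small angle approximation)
T = 2π√(L/g) = 2π√(0.73/9.81) = 1.714 s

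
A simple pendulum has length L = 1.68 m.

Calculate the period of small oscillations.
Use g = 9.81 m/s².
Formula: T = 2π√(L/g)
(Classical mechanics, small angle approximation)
T = 2π√(L/g) = 2π√(1.68/9.81) = 2.6 s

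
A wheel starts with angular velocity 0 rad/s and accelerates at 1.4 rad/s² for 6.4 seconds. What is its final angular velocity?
ω = ω₀ + αt = 0 + 1.4 × 6.4 = 8.96 rad/s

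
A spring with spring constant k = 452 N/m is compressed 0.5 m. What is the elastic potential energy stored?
PE = ½kx² = ½×452×0.5² = 56.5 J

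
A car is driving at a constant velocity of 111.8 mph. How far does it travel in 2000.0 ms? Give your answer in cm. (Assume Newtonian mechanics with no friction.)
d = vt (with unit conversion) = 9996.0 cm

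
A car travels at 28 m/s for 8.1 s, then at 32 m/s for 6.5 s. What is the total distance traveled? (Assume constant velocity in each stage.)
d₁ = v₁t₁ = 28 × 8.1 = 226.8 m
d₂ = v₂t₂ = 32 × 6.5 = 208 m
d_total = 226.8 + 208 = 434.8 m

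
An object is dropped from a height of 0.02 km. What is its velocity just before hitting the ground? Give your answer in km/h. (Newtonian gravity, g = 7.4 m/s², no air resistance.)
v = √(2gh) (with unit conversion) = 61.94 km/h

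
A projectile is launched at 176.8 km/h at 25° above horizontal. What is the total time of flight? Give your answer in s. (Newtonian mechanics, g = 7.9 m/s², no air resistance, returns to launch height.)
T = 2v₀sin(θ)/g (with unit conversion) = 5.254 s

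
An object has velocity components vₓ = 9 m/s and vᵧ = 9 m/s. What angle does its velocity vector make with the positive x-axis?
θ = arctan(vᵧ/vₓ) = arctan(9/9) = 45.0°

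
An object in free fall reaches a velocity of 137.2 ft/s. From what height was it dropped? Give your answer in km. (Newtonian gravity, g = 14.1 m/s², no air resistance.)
h = v²/(2g) (with unit conversion) = 0.06201 km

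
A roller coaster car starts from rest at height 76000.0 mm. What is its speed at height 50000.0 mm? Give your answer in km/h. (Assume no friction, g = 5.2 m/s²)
mgh₁ = ½mv₂² + mgh₂ → v₂ = √(2g(h₁−h₂)) = √(2×5.2×(76−50)) = 16.44 m/s = 59.2 km/h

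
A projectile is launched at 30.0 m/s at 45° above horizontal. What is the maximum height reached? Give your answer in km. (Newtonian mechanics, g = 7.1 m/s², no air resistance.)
H = v₀²sin²(θ)/(2g) (with unit conversion) = 0.03169 km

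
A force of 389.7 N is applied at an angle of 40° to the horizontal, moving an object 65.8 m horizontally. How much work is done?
W = Fd cosθ = 389.7×65.8×cos(40°) = 19643.0 J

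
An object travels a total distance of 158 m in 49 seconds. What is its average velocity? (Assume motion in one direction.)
v_avg = Δd / Δt = 158 / 49 = 3.22 m/s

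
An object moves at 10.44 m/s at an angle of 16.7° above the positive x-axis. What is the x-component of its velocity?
vₓ = v cos(θ) = 10.44 × cos(16.7°) = 10.0 m/s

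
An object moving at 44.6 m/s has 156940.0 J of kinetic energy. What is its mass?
KE = ½mv² → m = 2KE/v² = 2×156940.0/44.6² = 157.8 kg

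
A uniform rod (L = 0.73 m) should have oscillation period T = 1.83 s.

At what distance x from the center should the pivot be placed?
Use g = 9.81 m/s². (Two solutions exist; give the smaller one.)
T = 2π√((L²/12 + x²)/(gx)). Let c = T²g/(4π²) = 0.8322.
x² − cx + L²/12 = 0 → x = (c − √(c² − L²/3))/2 = 0.05731 m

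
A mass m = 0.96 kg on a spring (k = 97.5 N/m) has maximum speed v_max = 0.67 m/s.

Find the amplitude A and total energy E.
½mv²_max = ½kA² → A = v_max√(m/k) = 0.67×√(0.96/97.5) = 0.06648 m = 6.648 cm
E = ½mv²_max = ½×0.96×0.67² = 0.2155 J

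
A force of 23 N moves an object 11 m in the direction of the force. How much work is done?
W = Fd = 23×11 = 253.0 J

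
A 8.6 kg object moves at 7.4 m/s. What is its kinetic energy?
KE = ½mv² = ½×8.6×7.4² = 235.468 J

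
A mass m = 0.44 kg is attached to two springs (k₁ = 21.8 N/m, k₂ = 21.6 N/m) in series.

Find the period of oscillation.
k_eq = k₁k₂/(k₁+k₂) = 10.85 N/m
T = 2π√(m/k_eq) = 2π√(0.44/10.85) = 1.265 s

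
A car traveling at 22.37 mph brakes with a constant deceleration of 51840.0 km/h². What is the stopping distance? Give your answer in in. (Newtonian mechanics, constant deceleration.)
d = v₀² / (2a) (with unit conversion) = 492.2 in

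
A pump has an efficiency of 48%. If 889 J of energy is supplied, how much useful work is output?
W_out = η × W_in = 0.48 × 889 = 426.72 J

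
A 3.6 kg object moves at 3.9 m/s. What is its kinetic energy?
KE = ½mv² = ½×3.6×3.9² = 27.378 J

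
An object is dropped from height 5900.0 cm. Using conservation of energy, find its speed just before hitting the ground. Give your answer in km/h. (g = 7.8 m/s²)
mgh = ½mv² → v = √(2gh) = √(2×7.8×59) = 30.34 m/s = 109.2 km/h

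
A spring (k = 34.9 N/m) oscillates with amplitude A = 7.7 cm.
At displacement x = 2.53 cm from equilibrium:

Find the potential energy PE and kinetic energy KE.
E_total = ½kA² = ½×34.9×(0.077)² = 0.1035 J
PE = ½kx² = ½×34.9×(0.0253)² = 0.01117 J
KE = E_total − PE = 0.09229 J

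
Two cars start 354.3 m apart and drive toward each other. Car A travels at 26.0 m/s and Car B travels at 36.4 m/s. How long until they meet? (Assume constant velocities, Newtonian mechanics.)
Combined speed: v_combined = 26.0 + 36.4 = 62.4 m/s
Time to meet: t = d/62.4 = 354.3/62.4 = 5.68 s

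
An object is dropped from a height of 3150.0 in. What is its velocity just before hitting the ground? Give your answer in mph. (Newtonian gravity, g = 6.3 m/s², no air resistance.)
v = √(2gh) (with unit conversion) = 71.02 mph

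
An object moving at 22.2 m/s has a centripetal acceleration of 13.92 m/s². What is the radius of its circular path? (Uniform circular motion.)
r = v²/a_c = 22.2²/13.92 = 35.41 m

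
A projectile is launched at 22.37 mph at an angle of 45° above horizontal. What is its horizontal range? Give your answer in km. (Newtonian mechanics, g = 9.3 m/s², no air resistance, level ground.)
R = v₀² sin(2θ) / g (with unit conversion) = 0.01075 km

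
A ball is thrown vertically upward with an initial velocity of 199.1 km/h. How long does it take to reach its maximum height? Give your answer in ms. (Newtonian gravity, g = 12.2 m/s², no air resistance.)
t_up = v₀/g (with unit conversion) = 4533.0 ms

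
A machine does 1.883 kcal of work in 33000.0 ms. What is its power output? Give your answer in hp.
P = W/t = 7878 J / 33 s = 238.7 W = 0.3202 hp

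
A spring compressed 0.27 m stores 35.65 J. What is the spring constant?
PE = ½kx² → k = 2PE/x² = 2×35.65/0.27² = 978.1 N/m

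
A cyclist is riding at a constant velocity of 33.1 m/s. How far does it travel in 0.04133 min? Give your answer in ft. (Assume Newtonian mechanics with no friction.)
d = vt (with unit conversion) = 269.3 ft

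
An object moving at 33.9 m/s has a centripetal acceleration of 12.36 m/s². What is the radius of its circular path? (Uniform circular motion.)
r = v²/a_c = 33.9²/12.36 = 92.98 m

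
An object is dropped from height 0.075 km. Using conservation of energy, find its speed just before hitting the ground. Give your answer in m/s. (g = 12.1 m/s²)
mgh = ½mv² → v = √(2gh) = √(2×12.1×75) = 42.6 m/s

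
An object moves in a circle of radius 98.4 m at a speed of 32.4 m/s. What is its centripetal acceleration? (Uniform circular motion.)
a_c = v²/r = 32.4²/98.4 = 1049.76/98.4 = 10.67 m/s²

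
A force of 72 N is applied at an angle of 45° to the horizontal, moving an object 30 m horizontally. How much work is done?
W = Fd cosθ = 72×30×cos(45°) = 1527.4 J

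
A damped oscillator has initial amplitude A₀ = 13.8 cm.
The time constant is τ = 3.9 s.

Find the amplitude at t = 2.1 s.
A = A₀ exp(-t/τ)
A = A₀ exp(−t/τ) = 13.8×exp(−2.1/3.9) = 8.054 cm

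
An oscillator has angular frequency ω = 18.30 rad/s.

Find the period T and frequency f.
T = 2π/ω = 2π/18.3 = 0.3433 s; f = ω/2π = 2.913 Hz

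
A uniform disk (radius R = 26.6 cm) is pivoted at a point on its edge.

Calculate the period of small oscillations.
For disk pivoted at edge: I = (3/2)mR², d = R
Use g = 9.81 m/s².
I/m = (3/2)R² = 0.1061 m²; d = R = 0.266 m
T = 2π√((3/2)R²/(gR)) = 2π√(3R/(2g)) = 1.267 s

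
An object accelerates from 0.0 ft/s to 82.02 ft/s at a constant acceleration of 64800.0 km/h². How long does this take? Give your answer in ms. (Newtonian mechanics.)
t = (v - v₀)/a (with unit conversion) = 5000.0 ms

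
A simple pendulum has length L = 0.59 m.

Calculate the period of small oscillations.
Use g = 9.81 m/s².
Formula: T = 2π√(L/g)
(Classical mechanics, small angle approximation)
T = 2π√(L/g) = 2π√(0.59/9.81) = 1.541 s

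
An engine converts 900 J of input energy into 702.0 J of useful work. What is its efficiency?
η = W_out/W_in = 702.0/900 = 0.78 = 78.0%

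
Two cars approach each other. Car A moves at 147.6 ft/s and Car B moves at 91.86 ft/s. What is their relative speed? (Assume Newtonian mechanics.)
v_rel = v_A + v_B = 147.6 + 91.86 = 239.5 ft/s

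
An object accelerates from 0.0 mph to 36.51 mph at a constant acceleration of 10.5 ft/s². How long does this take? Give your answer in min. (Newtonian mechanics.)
t = (v - v₀)/a (with unit conversion) = 0.085 min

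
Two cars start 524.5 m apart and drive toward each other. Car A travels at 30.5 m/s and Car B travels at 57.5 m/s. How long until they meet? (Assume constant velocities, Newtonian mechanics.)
Combined speed: v_combined = 30.5 + 57.5 = 88 m/s
Time to meet: t = d/88 = 524.5/88 = 5.96 s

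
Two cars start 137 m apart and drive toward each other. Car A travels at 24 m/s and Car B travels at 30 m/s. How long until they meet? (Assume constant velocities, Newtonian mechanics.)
Combined speed: v_combined = 24 + 30 = 54 m/s
Time to meet: t = d/54 = 137/54 = 2.54 s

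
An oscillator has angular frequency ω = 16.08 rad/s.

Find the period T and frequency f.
T = 2π/ω = 2π/16.08 = 0.3907 s; f = ω/2π = 2.559 Hz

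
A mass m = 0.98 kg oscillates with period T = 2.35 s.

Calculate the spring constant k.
T = 2π√(m/k) → k = m(2π/T)² = 0.98×(2π/2.35)² = 7.006 N/m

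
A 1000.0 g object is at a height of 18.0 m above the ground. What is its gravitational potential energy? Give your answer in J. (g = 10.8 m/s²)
PE = mgh = 1 kg × 10.8 m/s² × 18 m = 194.4 J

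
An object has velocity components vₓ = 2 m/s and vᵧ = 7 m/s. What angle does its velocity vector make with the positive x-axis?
θ = arctan(vᵧ/vₓ) = arctan(7/2) = 74.05°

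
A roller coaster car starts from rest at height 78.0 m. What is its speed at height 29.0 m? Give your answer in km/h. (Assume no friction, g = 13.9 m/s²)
mgh₁ = ½mv₂² + mgh₂ → v₂ = √(2g(h₁−h₂)) = √(2×13.9×(78−29)) = 36.91 m/s = 132.9 km/h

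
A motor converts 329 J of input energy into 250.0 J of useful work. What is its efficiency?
η = W_out/W_in = 250.0/329 = 0.7599 = 75.99%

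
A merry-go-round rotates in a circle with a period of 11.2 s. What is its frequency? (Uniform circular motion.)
f = 1/T = 1/11.2 = 0.0893 Hz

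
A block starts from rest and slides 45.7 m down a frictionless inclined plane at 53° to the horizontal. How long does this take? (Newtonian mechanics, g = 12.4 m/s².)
a = g sin(θ) = 12.4 × sin(53°) = 9.9 m/s²
t = √(2d/a) = √(2 × 45.7 / 9.9) = 3.04 s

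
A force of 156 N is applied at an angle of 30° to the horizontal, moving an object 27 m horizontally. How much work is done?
W = Fd cosθ = 156×27×cos(30°) = 3647.7 J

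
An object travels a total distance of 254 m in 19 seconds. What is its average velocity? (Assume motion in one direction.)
v_avg = Δd / Δt = 254 / 19 = 13.37 m/s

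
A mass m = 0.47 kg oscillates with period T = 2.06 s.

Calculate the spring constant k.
T = 2π√(m/k) → k = m(2π/T)² = 0.47×(2π/2.06)² = 4.372 N/m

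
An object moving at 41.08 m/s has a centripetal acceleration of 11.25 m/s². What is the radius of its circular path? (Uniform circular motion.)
r = v²/a_c = 41.08²/11.25 = 150.01 m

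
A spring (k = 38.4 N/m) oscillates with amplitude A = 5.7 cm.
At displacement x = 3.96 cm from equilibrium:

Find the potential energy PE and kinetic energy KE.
E_total = ½kA² = ½×38.4×(0.057)² = 0.06238 J
PE = ½kx² = ½×38.4×(0.0396)² = 0.03011 J
KE = E_total − PE = 0.03227 J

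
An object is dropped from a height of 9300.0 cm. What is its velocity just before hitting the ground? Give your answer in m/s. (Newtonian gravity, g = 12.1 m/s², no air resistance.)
v = √(2gh) (with unit conversion) = 47.44 m/s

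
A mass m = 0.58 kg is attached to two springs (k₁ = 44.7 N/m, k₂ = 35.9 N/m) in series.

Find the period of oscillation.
k_eq = k₁k₂/(k₁+k₂) = 19.91 N/m
T = 2π√(m/k_eq) = 2π√(0.58/19.91) = 1.072 s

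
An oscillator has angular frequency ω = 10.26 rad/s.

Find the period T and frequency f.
T = 2π/ω = 2π/10.26 = 0.6124 s; f = ω/2π = 1.633 Hz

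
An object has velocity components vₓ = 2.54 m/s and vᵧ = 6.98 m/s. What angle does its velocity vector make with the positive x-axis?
θ = arctan(vᵧ/vₓ) = arctan(6.98/2.54) = 70.0°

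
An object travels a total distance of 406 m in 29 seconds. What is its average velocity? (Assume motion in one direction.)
v_avg = Δd / Δt = 406 / 29 = 14.0 m/s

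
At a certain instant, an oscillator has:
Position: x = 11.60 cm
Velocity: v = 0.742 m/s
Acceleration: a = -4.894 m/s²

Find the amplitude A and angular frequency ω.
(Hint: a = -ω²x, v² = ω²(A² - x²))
a = −ω²x → ω = √(|a|/x) = √(4.894/0.116) = 6.495 rad/s
v² = ω²(A² − x²) → A = √(x² + v²/ω²) = √(0.116² + 0.742²/6.495²) = 0.1628 m = 16.28 cm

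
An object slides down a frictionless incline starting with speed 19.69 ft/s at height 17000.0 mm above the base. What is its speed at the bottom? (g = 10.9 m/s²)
½mv₀² + mgh = ½mv² → v = √(v₀² + 2gh) = √(6.002² + 2×10.9×17) = 20.16 m/s = 66.16 ft/s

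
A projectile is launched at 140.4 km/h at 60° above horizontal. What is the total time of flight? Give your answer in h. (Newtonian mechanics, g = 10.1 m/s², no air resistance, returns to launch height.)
T = 2v₀sin(θ)/g (with unit conversion) = 0.001858 h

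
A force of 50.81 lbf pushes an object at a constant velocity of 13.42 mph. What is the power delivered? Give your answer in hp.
P = Fv = 226 N × 5.999 m/s = 1356 W = 1.818 hp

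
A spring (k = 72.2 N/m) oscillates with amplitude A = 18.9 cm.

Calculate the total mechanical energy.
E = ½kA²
E = ½kA² = ½×72.2×(0.189)² = 1.29 J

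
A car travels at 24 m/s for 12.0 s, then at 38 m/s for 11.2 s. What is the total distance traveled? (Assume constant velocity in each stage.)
d₁ = v₁t₁ = 24 × 12.0 = 288 m
d₂ = v₂t₂ = 38 × 11.2 = 425.6 m
d_total = 288 + 425.6 = 713.6 m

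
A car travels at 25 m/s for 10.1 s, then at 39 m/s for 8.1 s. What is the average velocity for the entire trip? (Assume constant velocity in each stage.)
d₁ = v₁t₁ = 25 × 10.1 = 252.5 m
d₂ = v₂t₂ = 39 × 8.1 = 315.9 m
d_total = 568.4 m, t_total = 18.2 s
v_avg = d_total/t_total = 568.4/18.2 = 31.23 m/s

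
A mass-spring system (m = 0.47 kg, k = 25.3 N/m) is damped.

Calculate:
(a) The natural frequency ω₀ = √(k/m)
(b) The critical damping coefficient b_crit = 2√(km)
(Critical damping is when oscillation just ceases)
ω₀ = √(k/m) = √(25.3/0.47) = 7.337 rad/s
b_crit = 2√(km) = 2√(25.3×0.47) = 6.897 kg/s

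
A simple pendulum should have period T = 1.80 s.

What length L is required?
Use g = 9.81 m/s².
T = 2π√(L/g) → L = g(T/2π)² = 9.81×(1.8/2π)² = 0.8051 m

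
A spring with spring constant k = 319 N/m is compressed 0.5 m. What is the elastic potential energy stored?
PE = ½kx² = ½×319×0.5² = 39.88 J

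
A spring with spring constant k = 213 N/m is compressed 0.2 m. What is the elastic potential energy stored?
PE = ½kx² = ½×213×0.2² = 4.26 J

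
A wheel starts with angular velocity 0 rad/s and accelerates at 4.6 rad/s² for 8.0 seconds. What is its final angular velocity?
ω = ω₀ + αt = 0 + 4.6 × 8.0 = 36.8 rad/s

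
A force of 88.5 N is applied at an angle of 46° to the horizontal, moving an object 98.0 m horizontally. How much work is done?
W = Fd cosθ = 88.5×98.0×cos(46°) = 6024.8 J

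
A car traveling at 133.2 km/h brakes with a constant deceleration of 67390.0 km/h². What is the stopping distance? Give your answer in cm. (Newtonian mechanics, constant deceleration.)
d = v₀² / (2a) (with unit conversion) = 13160.0 cm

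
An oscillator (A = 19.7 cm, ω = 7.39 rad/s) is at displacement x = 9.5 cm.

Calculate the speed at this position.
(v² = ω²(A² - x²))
v = ω√(A² − x²) = 7.39×√(0.197² − 0.095²) = 1.275 m/s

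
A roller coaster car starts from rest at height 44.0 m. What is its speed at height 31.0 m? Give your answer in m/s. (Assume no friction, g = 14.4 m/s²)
mgh₁ = ½mv₂² + mgh₂ → v₂ = √(2g(h₁−h₂)) = √(2×14.4×(44−31)) = 19.35 m/s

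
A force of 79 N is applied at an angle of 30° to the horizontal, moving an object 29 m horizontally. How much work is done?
W = Fd cosθ = 79×29×cos(30°) = 1984.1 J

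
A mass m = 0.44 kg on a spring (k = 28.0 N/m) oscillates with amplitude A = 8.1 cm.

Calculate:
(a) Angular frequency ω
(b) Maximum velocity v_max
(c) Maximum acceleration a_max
ω = √(k/m) = √(28.0/0.44) = 7.977 rad/s
v_max = ωA = 7.977×0.081 = 0.6462 m/s
a_max = ω²A = 7.977²×0.081 = 5.155 m/s²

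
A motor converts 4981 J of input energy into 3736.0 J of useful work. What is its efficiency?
η = W_out/W_in = 3736.0/4981 = 0.7501 = 75.01%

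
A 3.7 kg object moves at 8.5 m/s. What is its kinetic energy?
KE = ½mv² = ½×3.7×8.5² = 133.6625 J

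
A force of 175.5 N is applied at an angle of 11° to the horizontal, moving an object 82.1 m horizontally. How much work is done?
W = Fd cosθ = 175.5×82.1×cos(11°) = 14144.0 J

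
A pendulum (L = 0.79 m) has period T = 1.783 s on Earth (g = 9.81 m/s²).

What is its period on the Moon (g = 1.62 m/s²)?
T = 2π√(L/g), so T_moon/T_earth = √(g_earth/g_moon)
T_moon = 2π√(0.79/1.62) = 4.388 s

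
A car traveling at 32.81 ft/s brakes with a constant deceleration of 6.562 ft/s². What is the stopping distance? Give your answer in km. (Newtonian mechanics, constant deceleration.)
d = v₀² / (2a) (with unit conversion) = 0.025 km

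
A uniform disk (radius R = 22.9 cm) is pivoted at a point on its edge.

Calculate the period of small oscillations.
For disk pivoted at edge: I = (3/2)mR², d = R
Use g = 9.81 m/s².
I/m = (3/2)R² = 0.07866 m²; d = R = 0.229 m
T = 2π√((3/2)R²/(gR)) = 2π√(3R/(2g)) = 1.176 s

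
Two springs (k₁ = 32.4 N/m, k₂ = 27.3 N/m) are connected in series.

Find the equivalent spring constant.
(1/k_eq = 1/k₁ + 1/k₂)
1/k_eq = 1/32.4 + 1/27.3 = 0.067494; k_eq = 14.82 N/m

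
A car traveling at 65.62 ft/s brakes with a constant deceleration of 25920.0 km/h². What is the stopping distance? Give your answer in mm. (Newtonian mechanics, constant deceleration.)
d = v₀² / (2a) (with unit conversion) = 100000.0 mm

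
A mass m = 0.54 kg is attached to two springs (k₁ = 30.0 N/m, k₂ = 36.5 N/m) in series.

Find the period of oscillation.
k_eq = k₁k₂/(k₁+k₂) = 16.47 N/m
T = 2π√(m/k_eq) = 2π√(0.54/16.47) = 1.138 s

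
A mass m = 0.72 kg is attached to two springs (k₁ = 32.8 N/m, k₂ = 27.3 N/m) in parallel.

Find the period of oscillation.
k_eq = k₁+k₂ = 60.1 N/m
T = 2π√(m/k_eq) = 2π√(0.72/60.1) = 0.6877 s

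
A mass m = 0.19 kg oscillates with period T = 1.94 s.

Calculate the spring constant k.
T = 2π√(m/k) → k = m(2π/T)² = 0.19×(2π/1.94)² = 1.993 N/m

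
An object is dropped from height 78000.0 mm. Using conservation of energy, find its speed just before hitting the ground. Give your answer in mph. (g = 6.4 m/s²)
mgh = ½mv² → v = √(2gh) = √(2×6.4×78) = 31.6 m/s = 70.68 mph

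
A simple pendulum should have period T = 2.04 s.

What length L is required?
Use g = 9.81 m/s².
T = 2π√(L/g) → L = g(T/2π)² = 9.81×(2.04/2π)² = 1.034 m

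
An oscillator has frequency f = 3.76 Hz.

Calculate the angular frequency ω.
ω = 2πf = 2π×3.76 = 23.62 rad/s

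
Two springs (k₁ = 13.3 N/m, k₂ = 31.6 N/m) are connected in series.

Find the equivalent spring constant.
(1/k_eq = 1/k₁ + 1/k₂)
1/k_eq = 1/13.3 + 1/31.6 = 0.10683; k_eq = 9.36 N/m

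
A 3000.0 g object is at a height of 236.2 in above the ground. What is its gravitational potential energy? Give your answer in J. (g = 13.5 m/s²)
PE = mgh = 3 kg × 13.5 m/s² × 5.999 m = 243 J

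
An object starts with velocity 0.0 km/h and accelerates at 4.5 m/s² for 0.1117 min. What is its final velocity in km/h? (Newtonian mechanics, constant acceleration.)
v = v₀ + at (with unit conversion) = 108.6 km/h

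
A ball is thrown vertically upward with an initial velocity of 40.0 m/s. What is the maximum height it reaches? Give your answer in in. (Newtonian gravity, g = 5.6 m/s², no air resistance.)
h_max = v₀²/(2g) (with unit conversion) = 5624.0 in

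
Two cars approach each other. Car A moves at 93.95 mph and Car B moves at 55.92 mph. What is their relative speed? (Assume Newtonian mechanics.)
v_rel = v_A + v_B = 93.95 + 55.92 = 149.9 mph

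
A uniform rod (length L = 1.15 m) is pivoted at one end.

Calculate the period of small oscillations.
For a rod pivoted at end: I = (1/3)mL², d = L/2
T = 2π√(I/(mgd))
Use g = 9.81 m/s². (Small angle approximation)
I/m = (1/3)L² = 0.4408 m²; d = L/2 = 0.575 m
T = 2π√(I/(mgd)) = 2π√(0.4408/(9.81×0.575)) = 1.757 s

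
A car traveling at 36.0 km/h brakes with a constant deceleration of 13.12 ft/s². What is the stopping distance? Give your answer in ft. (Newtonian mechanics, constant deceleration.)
d = v₀² / (2a) (with unit conversion) = 41.02 ft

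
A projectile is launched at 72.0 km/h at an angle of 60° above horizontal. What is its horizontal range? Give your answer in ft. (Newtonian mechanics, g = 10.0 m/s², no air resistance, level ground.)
R = v₀² sin(2θ) / g (with unit conversion) = 113.7 ft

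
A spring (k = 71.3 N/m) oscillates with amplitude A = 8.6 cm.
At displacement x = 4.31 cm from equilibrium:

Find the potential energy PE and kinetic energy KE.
E_total = ½kA² = ½×71.3×(0.086)² = 0.2637 J
PE = ½kx² = ½×71.3×(0.0431)² = 0.06622 J
KE = E_total − PE = 0.1974 J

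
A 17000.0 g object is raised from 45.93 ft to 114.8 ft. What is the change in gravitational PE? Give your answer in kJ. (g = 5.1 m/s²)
ΔPE = mg(h₂ − h₁) = 17 kg × 5.1 m/s² × (34.99 − 14) m = 1820 J = 1.82 kJ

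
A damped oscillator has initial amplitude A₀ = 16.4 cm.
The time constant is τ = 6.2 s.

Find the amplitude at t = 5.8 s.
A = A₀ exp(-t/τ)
A = A₀ exp(−t/τ) = 16.4×exp(−5.8/6.2) = 6.435 cm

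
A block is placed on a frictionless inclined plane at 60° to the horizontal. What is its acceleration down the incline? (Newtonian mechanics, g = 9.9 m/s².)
a = g sin(θ) = 9.9 × sin(60°) = 9.9 × 0.866 = 8.57 m/s²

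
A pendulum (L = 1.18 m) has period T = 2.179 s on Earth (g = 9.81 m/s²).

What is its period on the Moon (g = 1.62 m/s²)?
T = 2π√(L/g), so T_moon/T_earth = √(g_earth/g_moon)
T_moon = 2π√(1.18/1.62) = 5.362 s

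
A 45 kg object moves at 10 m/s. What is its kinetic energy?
KE = ½mv² = ½×45×10² = 2250.0 J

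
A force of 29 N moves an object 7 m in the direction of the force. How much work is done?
W = Fd = 29×7 = 203.0 J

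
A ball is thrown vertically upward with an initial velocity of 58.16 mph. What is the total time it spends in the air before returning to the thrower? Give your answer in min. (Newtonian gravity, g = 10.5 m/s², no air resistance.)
t_total = 2v₀/g (with unit conversion) = 0.08254 min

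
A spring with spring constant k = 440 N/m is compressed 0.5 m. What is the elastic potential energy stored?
PE = ½kx² = ½×440×0.5² = 55.0 J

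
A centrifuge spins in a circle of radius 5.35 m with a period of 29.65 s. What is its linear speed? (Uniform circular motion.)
v = 2πr/T = 2π×5.35/29.65 = 1.13 m/s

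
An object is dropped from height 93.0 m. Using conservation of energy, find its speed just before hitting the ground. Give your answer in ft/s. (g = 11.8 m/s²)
mgh = ½mv² → v = √(2gh) = √(2×11.8×93) = 46.85 m/s = 153.7 ft/s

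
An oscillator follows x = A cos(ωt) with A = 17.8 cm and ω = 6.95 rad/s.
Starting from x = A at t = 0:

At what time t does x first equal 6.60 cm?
cos(ωt) = x/A = 6.6/17.8 = 0.3708
ωt = arccos(0.3708) = 1.191 rad
t = 1.191/6.95 = 0.1714 s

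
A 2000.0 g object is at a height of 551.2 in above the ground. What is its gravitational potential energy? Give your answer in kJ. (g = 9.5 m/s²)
PE = mgh = 2 kg × 9.5 m/s² × 14 m = 266 J = 0.266 kJ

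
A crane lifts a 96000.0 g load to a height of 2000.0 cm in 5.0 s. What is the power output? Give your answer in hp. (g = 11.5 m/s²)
W = mgh = 96×11.5×20 = 2.208e+04 J
P = W/t = 2.208e+04/5 = 4416 W = 5.922 hp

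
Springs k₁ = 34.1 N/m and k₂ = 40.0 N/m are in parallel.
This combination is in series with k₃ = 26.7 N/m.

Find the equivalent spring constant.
k₁₂ = k₁ + k₂ = 74.1 N/m (parallel)
1/k_eq = 1/k₁₂ + 1/k₃ → k_eq = 19.63 N/m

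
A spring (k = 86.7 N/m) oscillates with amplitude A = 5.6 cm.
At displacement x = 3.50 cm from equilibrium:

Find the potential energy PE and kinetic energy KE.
E_total = ½kA² = ½×86.7×(0.056)² = 0.1359 J
PE = ½kx² = ½×86.7×(0.035)² = 0.0531 J
KE = E_total − PE = 0.08284 J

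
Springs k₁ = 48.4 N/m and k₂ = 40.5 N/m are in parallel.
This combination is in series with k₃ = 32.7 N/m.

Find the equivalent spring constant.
k₁₂ = k₁ + k₂ = 88.9 N/m (parallel)
1/k_eq = 1/k₁₂ + 1/k₃ → k_eq = 23.91 N/m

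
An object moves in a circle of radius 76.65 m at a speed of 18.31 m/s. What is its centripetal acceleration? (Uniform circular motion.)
a_c = v²/r = 18.31²/76.65 = 335.256/76.65 = 4.37 m/s²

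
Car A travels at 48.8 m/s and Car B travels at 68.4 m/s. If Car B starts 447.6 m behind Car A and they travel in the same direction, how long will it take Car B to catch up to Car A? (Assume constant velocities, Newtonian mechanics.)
Relative speed: v_rel = 68.4 - 48.8 = 19.6 m/s
Time to catch: t = d₀/v_rel = 447.6/19.6 = 22.84 s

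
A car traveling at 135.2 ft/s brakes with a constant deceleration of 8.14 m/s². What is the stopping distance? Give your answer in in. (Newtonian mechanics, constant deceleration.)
d = v₀² / (2a) (with unit conversion) = 4107.0 in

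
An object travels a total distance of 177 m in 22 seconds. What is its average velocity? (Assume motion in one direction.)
v_avg = Δd / Δt = 177 / 22 = 8.05 m/s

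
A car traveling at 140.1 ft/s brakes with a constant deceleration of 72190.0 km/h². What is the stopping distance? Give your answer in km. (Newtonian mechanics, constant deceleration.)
d = v₀² / (2a) (with unit conversion) = 0.1637 km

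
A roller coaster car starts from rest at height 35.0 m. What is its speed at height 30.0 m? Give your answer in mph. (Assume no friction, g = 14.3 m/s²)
mgh₁ = ½mv₂² + mgh₂ → v₂ = √(2g(h₁−h₂)) = √(2×14.3×(35−30)) = 11.96 m/s = 26.75 mph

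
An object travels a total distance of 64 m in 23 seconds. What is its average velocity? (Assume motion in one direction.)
v_avg = Δd / Δt = 64 / 23 = 2.78 m/s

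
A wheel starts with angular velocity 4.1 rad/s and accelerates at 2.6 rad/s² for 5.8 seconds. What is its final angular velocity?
ω = ω₀ + αt = 4.1 + 2.6 × 5.8 = 19.18 rad/s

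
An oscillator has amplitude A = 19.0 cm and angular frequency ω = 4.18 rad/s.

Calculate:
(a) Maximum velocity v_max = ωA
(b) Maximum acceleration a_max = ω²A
v_max = ωA = 4.18×0.19 = 0.7942 m/s
a_max = ω²A = 4.18²×0.19 = 3.32 m/s²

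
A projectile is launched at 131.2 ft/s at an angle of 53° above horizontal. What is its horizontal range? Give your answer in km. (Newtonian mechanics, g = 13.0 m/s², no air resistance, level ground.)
R = v₀² sin(2θ) / g (with unit conversion) = 0.1182 km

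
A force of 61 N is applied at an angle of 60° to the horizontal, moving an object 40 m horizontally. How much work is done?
W = Fd cosθ = 61×40×cos(60°) = 1220.0 J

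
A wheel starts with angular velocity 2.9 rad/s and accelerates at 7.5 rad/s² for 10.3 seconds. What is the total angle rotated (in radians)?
θ = ω₀t + ½αt² = 2.9×10.3 + ½×7.5×10.3² = 427.71 rad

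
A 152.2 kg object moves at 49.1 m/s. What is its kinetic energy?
KE = ½mv² = ½×152.2×49.1² = 183462.6 J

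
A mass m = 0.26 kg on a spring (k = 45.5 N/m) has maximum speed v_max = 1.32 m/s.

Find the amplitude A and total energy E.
½mv²_max = ½kA² → A = v_max√(m/k) = 1.32×√(0.26/45.5) = 0.09978 m = 9.978 cm
E = ½mv²_max = ½×0.26×1.32² = 0.2265 J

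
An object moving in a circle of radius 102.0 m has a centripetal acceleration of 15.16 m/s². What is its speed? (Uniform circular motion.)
v = √(a_c × r) = √(15.16 × 102.0) = 39.32 m/s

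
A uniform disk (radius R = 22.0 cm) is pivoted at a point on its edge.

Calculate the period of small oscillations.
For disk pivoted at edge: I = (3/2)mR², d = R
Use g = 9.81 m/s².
I/m = (3/2)R² = 0.0726 m²; d = R = 0.22 m
T = 2π√((3/2)R²/(gR)) = 2π√(3R/(2g)) = 1.152 s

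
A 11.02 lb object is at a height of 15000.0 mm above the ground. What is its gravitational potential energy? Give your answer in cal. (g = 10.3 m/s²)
PE = mgh = 4.999 kg × 10.3 m/s² × 15 m = 772.3 J = 184.6 cal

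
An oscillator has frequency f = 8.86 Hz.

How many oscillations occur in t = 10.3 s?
n = f×t = 8.86×10.3 = 91.26 oscillations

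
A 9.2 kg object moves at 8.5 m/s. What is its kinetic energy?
KE = ½mv² = ½×9.2×8.5² = 332.35 J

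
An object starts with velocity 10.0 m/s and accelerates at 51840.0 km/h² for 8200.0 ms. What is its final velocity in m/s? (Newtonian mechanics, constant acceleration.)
v = v₀ + at (with unit conversion) = 42.8 m/s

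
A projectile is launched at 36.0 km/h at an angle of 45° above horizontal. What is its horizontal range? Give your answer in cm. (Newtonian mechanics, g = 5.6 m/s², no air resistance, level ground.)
R = v₀² sin(2θ) / g (with unit conversion) = 1786.0 cm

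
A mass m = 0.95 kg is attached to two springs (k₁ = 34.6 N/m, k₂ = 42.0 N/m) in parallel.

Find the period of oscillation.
k_eq = k₁+k₂ = 76.6 N/m
T = 2π√(m/k_eq) = 2π√(0.95/76.6) = 0.6997 s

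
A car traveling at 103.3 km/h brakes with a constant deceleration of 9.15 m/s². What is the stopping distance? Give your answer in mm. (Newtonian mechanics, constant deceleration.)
d = v₀² / (2a) (with unit conversion) = 44990.0 mm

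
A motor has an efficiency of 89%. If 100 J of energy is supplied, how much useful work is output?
W_out = η × W_in = 0.89 × 100 = 89.0 J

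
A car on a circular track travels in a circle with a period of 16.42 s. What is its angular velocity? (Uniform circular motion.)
ω = 2π/T = 2π/16.42 = 0.3827 rad/s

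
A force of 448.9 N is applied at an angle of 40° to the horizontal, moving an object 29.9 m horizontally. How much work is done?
W = Fd cosθ = 448.9×29.9×cos(40°) = 10282.0 J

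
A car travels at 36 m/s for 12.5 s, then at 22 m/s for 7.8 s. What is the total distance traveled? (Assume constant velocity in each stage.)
d₁ = v₁t₁ = 36 × 12.5 = 450 m
d₂ = v₂t₂ = 22 × 7.8 = 171.6 m
d_total = 450 + 171.6 = 621.6 m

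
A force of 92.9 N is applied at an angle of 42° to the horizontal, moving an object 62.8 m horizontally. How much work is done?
W = Fd cosθ = 92.9×62.8×cos(42°) = 4335.6 J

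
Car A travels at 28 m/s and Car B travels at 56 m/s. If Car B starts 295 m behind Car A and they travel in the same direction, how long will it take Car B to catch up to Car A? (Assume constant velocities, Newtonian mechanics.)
Relative speed: v_rel = 56 - 28 = 28 m/s
Time to catch: t = d₀/v_rel = 295/28 = 10.54 s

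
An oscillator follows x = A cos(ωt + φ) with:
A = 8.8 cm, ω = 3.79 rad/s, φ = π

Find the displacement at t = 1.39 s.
x = A cos(ωt + φ) = 8.8×cos(3.79×1.39 + π) = -4.642 cm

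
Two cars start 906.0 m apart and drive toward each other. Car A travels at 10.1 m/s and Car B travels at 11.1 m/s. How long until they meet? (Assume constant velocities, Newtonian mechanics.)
Combined speed: v_combined = 10.1 + 11.1 = 21.2 m/s
Time to meet: t = d/21.2 = 906.0/21.2 = 42.74 s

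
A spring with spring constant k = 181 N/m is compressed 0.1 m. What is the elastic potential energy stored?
PE = ½kx² = ½×181×0.1² = 0.905 J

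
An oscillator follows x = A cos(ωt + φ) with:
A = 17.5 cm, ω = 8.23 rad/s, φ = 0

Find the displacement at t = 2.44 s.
x = A cos(ωt + φ) = 17.5×cos(8.23×2.44 + 0) = 5.822 cm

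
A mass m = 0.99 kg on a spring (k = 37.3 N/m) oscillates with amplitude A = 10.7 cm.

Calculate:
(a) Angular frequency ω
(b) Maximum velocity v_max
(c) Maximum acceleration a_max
ω = √(k/m) = √(37.3/0.99) = 6.138 rad/s
v_max = ωA = 6.138×0.107 = 0.6568 m/s
a_max = ω²A = 6.138²×0.107 = 4.031 m/s²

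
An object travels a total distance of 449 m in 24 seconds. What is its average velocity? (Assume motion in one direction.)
v_avg = Δd / Δt = 449 / 24 = 18.71 m/s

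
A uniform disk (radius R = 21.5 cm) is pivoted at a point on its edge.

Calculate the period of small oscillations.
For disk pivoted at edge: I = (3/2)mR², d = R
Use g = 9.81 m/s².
I/m = (3/2)R² = 0.06934 m²; d = R = 0.215 m
T = 2π√((3/2)R²/(gR)) = 2π√(3R/(2g)) = 1.139 s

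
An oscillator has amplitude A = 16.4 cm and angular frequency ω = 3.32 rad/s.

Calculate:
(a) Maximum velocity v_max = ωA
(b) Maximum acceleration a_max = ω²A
v_max = ωA = 3.32×0.164 = 0.5445 m/s
a_max = ω²A = 3.32²×0.164 = 1.808 m/s²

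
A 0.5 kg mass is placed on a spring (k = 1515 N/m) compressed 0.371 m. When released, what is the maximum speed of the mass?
½kx² = ½mv² → v = x√(k/m) = 0.371×√(1515/0.5) = 20.42 m/s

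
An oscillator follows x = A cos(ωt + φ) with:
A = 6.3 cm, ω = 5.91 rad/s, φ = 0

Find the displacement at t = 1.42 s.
x = A cos(ωt + φ) = 6.3×cos(5.91×1.42 + 0) = -3.229 cm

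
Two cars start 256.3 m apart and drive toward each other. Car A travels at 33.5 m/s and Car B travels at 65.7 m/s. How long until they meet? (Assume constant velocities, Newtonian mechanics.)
Combined speed: v_combined = 33.5 + 65.7 = 99.2 m/s
Time to meet: t = d/99.2 = 256.3/99.2 = 2.58 s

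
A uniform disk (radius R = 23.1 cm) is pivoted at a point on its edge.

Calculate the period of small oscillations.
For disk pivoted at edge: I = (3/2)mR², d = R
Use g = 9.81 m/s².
I/m = (3/2)R² = 0.08004 m²; d = R = 0.231 m
T = 2π√((3/2)R²/(gR)) = 2π√(3R/(2g)) = 1.181 s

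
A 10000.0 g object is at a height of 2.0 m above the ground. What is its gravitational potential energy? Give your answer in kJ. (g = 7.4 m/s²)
PE = mgh = 10 kg × 7.4 m/s² × 2 m = 148 J = 0.148 kJ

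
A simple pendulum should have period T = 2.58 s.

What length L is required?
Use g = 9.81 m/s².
T = 2π√(L/g) → L = g(T/2π)² = 9.81×(2.58/2π)² = 1.654 m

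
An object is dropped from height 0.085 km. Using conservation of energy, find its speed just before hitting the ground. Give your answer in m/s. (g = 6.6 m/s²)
mgh = ½mv² → v = √(2gh) = √(2×6.6×85) = 33.5 m/s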